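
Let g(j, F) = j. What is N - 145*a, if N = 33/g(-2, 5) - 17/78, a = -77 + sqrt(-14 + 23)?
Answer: 417818/39 ≈ 10713.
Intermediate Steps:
a = -74 (a = -77 + sqrt(9) = -77 + 3 = -74)
N = -652/39 (N = 33/(-2) - 17/78 = 33*(-1/2) - 17*1/78 = -33/2 - 17/78 = -652/39 ≈ -16.718)
N - 145*a = -652/39 - 145*(-74) = -652/39 + 10730 = 417818/39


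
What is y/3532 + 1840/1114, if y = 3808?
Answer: 1342624/491831 ≈ 2.7298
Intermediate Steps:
y/3532 + 1840/1114 = 3808/3532 + 1840/1114 = 3808*(1/3532) + 1840*(1/1114) = 952/883 + 920/557 = 1342624/491831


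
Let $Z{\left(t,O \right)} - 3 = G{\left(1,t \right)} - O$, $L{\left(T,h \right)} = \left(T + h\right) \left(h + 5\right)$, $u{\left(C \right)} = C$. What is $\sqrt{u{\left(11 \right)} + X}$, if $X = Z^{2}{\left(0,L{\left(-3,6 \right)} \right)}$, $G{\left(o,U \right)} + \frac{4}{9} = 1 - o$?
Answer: $\frac{\sqrt{75967}}{9} \approx 30.625$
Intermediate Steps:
$G{\left(o,U \right)} = \frac{5}{9} - o$ ($G{\left(o,U \right)} = - \frac{4}{9} - \left(-1 + o\right) = \frac{5}{9} - o$)
$L{\left(T,h \right)} = \left(5 + h\right) \left(T + h\right)$ ($L{\left(T,h \right)} = \left(T + h\right) \left(5 + h\right) = \left(5 + h\right) \left(T + h\right)$)
$Z{\left(t,O \right)} = \frac{23}{9} - O$ ($Z{\left(t,O \right)} = 3 - \left(\frac{4}{9} + O\right) = \frac{23}{9} - O$)
$X = \frac{75076}{81}$ ($X = \left(\frac{23}{9} - \left(6^{2} + 5 \left(-3\right) + 5 \cdot 6 - 18\right)\right)^{2} = \left(\frac{23}{9} - \left(36 - 15 + 30 - 18\right)\right)^{2} = \left(\frac{23}{9} - 33\right)^{2} = \left(- \frac{274}{9}\right)^{2} = \frac{75076}{81} \approx 926.86$)
$\sqrt{u{\left(11 \right)} + X} = \sqrt{11 + \frac{75076}{81}} = \sqrt{\frac{75967}{81}} = \frac{\sqrt{75967}}{9}$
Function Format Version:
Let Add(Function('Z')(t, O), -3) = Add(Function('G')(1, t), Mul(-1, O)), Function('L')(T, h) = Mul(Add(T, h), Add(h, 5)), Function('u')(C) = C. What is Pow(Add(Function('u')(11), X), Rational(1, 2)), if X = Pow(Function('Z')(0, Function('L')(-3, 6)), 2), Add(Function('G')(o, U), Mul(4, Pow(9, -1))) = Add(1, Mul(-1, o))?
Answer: Mul(Rational(1, 9), Pow(75967, Rational(1, 2))) ≈ 30.625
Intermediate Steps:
Function('G')(o, U) = Add(Rational(5, 9), Mul(-1, o)) (Function('G')(o, U) = Add(Rational(-4, 9), Add(1, Mul(-1, o))) = Add(Rational(5, 9), Mul(-1, o)))
Function('L')(T, h) = Mul(Add(5, h), Add(T, h)) (Function('L')(T, h) = Mul(Add(T, h), Add(5, h)) = Mul(Add(5, h), Add(T, h)))
Function('Z')(t, O) = Add(Rational(23, 9), Mul(-1, O)) (Function('Z')(t, O) = Add(3, Add(Add(Rational(5, 9), Mul(-1, 1)), Mul(-1, O))) = Add(3, Add(Add(Rational(5, 9), -1), Mul(-1, O))) = Add(3, Add(Rational(-4, 9), Mul(-1, O))) = Add(Rational(23, 9), Mul(-1, O)))
X = Rational(75076, 81) (X = Pow(Add(Rational(23, 9), Mul(-1, Add(Pow(6, 2), Mul(5, -3), Mul(5, 6), Mul(-3, 6)))), 2) = Pow(Add(Rational(23, 9), Mul(-1, Add(36, -15, 30, -18))), 2) = Pow(Add(Rational(23, 9), Mul(-1, 33)), 2) = Pow(Add(Rational(23, 9), -33), 2) = Pow(Rational(-274, 9), 2) = Rational(75076, 81) ≈ 926.86)
Pow(Add(Function('u')(11), X), Rational(1, 2)) = Pow(Add(11, Rational(75076, 81)), Rational(1, 2)) = Pow(Rational(75967, 81), Rational(1, 2)) = Mul(Rational(1, 9), Pow(75967, Rational(1, 2)))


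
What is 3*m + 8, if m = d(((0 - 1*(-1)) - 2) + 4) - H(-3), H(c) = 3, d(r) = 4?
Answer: 11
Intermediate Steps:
m = 1 (m = 4 - 1*3 = 4 - 3 = 1)
3*m + 8 = 3*1 + 8 = 3 + 8 = 11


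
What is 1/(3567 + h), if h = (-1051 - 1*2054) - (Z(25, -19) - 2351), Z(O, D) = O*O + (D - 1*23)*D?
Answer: 1/1390 ≈ 0.00071942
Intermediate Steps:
Z(O, D) = O² + D*(-23 + D) (Z(O, D) = O² + (D - 23)*D = O² + (-23 + D)*D = O² + D*(-23 + D))
h = -2177 (h = (-1051 - 1*2054) - (((-19)² + 25² - 23*(-19)) - 2351) = (-1051 - 2054) - ((361 + 625 + 437) - 2351) = -3105 - (1423 - 2351) = -3105 - 1*(-928) = -3105 + 928 = -2177)
1/(3567 + h) = 1/(3567 - 2177) = 1/1390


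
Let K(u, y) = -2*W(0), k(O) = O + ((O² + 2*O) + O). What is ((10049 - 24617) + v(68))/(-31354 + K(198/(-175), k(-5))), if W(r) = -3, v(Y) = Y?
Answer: 3625/7837 ≈ 0.46255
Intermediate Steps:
k(O) = O² + 4*O (k(O) = O + (O² + 3*O) = O² + 4*O)
K(u, y) = 6 (K(u, y) = -2*(-3) = 6)
((10049 - 24617) + v(68))/(-31354 + K(198/(-175), k(-5))) = ((10049 - 24617) + 68)/(-31354 + 6) = (-14568 + 68)/(-31348) = -14500*(-1/31348) = 3625/7837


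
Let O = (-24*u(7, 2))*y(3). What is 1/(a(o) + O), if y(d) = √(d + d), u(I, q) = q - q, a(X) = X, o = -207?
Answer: -1/207 ≈ -0.0048309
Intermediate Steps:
u(I, q) = 0
y(d) = √2*√d (y(d) = √(2*d) = √2*√d)
O = 0 (O = (-24*0)*(√2*√3) = 0*√6 = 0)
1/(a(o) + O) = 1/(-207 + 0) = 1/(-207) = -1/207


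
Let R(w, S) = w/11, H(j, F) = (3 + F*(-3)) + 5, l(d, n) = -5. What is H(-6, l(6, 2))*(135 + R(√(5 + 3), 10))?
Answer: 3105 + 46*√2/11 ≈ 3110.9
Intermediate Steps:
H(j, F) = 8 - 3*F (H(j, F) = (3 - 3*F) + 5 = 8 - 3*F)
R(w, S) = w/11 (R(w, S) = w*(1/11) = w/11)
H(-6, l(6, 2))*(135 + R(√(5 + 3), 10)) = (8 - 3*(-5))*(135 + √(5 + 3)/11) = (8 + 15)*(135 + √8/11) = 23*(135 + (2*√2)/11) = 23*(135 + 2*√2/11) = 3105 + 46*√2/11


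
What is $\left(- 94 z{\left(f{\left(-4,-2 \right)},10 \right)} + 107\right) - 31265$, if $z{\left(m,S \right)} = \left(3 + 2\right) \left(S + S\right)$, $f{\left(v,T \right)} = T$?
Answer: $-40558$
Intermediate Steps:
$z{\left(m,S \right)} = 10 S$ ($z{\left(m,S \right)} = 5 \cdot 2 S = 10 S$)
$\left(- 94 z{\left(f{\left(-4,-2 \right)},10 \right)} + 107\right) - 31265 = \left(- 94 \cdot 10 \cdot 10 + 107\right) - 31265 = \left(\left(-94\right) 100 + 107\right) - 31265 = \left(-9400 + 107\right) - 31265 = -9293 - 31265 = -40558$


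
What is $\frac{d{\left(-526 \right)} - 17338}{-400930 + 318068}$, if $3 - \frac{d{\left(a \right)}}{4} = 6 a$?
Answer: $\frac{2351}{41431} \approx 0.056745$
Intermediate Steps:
$d{\left(a \right)} = 12 - 24 a$ ($d{\left(a \right)} = 12 - 4 \cdot 6 a = 12 - 24 a$)
$\frac{d{\left(-526 \right)} - 17338}{-400930 + 318068} = \frac{\left(12 - -12624\right) - 17338}{-400930 + 318068} = \frac{\left(12 + 12624\right) - 17338}{-82862} = \left(12636 - 17338\right) \left(- \frac{1}{82862}\right) = \left(-4702\right) \left(- \frac{1}{82862}\right) = \frac{2351}{41431}$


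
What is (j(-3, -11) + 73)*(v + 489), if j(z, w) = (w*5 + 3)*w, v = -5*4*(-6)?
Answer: 392805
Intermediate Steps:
v = 120 (v = -20*(-6) = 120)
j(z, w) = w*(3 + 5*w) (j(z, w) = (5*w + 3)*w = (3 + 5*w)*w = w*(3 + 5*w))
(j(-3, -11) + 73)*(v + 489) = (-11*(3 + 5*(-11)) + 73)*(120 + 489) = (-11*(3 - 55) + 73)*609 = (-11*(-52) + 73)*609 = (572 + 73)*609 = 645*609 = 392805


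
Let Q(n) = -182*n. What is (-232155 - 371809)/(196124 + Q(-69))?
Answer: -301982/104341 ≈ -2.8942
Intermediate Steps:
(-232155 - 371809)/(196124 + Q(-69)) = (-232155 - 371809)/(196124 - 182*(-69)) = -603964/(196124 + 12558) = -603964/208682 = -603964*1/208682 = -301982/104341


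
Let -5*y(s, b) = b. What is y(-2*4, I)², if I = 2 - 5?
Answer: 9/25 ≈ 0.36000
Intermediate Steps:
I = -3
y(s, b) = -b/5
y(-2*4, I)² = (-⅕*(-3))² = (⅗)² = 9/25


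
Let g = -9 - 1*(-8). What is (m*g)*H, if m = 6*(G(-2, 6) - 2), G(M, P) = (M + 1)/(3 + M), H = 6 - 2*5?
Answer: -72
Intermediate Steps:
g = -1 (g = -9 + 8 = -1)
H = -4 (H = 6 - 10 = -4)
G(M, P) = (1 + M)/(3 + M)
m = -18 (m = 6*((1 - 2)/(3 - 2) - 2) = 6*(-1/1 - 2) = 6*(1*(-1) - 2) = 6*(-1 - 2) = 6*(-3) = -18)
(m*g)*H = -18*(-1)*(-4) = 18*(-4) = -72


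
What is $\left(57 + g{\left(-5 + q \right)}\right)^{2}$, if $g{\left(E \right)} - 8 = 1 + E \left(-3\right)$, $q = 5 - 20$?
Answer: $15876$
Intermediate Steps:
$q = -15$ ($q = 5 - 20 = -15$)
$g{\left(E \right)} = 9 - 3 E$ ($g{\left(E \right)} = 8 + \left(1 + E \left(-3\right)\right) = 8 - \left(-1 + 3 E\right) = 9 - 3 E$)
$\left(57 + g{\left(-5 + q \right)}\right)^{2} = \left(57 - \left(-9 + 3 \left(-5 - 15\right)\right)\right)^{2} = \left(57 + \left(9 - -60\right)\right)^{2} = \left(57 + \left(9 + 60\right)\right)^{2} = \left(57 + 69\right)^{2} = 126^{2} = 15876$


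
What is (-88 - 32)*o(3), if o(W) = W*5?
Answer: -1800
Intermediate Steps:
o(W) = 5*W
(-88 - 32)*o(3) = (-88 - 32)*(5*3) = -120*15 = -1800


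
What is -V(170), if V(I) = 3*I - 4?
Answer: -506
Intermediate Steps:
V(I) = -4 + 3*I
-V(170) = -(-4 + 3*170) = -(-4 + 510) = -1*506 = -506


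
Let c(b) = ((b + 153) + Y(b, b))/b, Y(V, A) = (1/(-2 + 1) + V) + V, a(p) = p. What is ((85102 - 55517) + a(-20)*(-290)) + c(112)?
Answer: 495451/14 ≈ 35389.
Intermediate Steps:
Y(V, A) = -1 + 2*V (Y(V, A) = (1/(-1) + V) + V = (-1 + V) + V = -1 + 2*V)
c(b) = (152 + 3*b)/b (c(b) = ((b + 153) + (-1 + 2*b))/b = ((153 + b) + (-1 + 2*b))/b = (152 + 3*b)/b)
((85102 - 55517) + a(-20)*(-290)) + c(112) = ((85102 - 55517) - 20*(-290)) + (3 + 152/112) = (29585 + 5800) + (3 + 152*(1/112)) = 35385 + (3 + 19/14) = 35385 + 61/14 = 495451/14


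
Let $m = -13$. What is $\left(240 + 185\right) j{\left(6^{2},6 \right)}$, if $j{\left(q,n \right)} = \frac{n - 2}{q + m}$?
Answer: $\frac{1700}{23} \approx 73.913$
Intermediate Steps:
$j{\left(q,n \right)} = \frac{-2 + n}{-13 + q}$ ($j{\left(q,n \right)} = \frac{n - 2}{q - 13} = \frac{-2 + n}{-13 + q}$)
$\left(240 + 185\right) j{\left(6^{2},6 \right)} = \left(240 + 185\right) \frac{-2 + 6}{-13 + 6^{2}} = 425 \frac{1}{-13 + 36} \cdot 4 = 425 \cdot \frac{1}{23} \cdot 4 = 425 \cdot \frac{4}{23} = \frac{1700}{23}$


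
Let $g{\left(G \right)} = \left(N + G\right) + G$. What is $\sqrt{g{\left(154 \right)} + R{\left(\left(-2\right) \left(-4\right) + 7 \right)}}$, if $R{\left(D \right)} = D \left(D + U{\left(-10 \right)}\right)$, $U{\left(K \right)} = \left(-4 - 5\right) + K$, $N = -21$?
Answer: $\sqrt{227} \approx 15.067$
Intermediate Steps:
$U{\left(K \right)} = -9 + K$
$g{\left(G \right)} = -21 + 2 G$ ($g{\left(G \right)} = \left(-21 + G\right) + G = -21 + 2 G$)
$R{\left(D \right)} = D \left(-19 + D\right)$ ($R{\left(D \right)} = D \left(D - 19\right) = D \left(-19 + D\right)$)
$\sqrt{g{\left(154 \right)} + R{\left(\left(-2\right) \left(-4\right) + 7 \right)}} = \sqrt{\left(-21 + 2 \cdot 154\right) + \left(\left(-2\right) \left(-4\right) + 7\right) \left(-19 + \left(\left(-2\right) \left(-4\right) + 7\right)\right)} = \sqrt{\left(-21 + 308\right) + \left(8 + 7\right) \left(-19 + \left(8 + 7\right)\right)} = \sqrt{287 + 15 \left(-19 + 15\right)} = \sqrt{287 + 15 \left(-4\right)} = \sqrt{287 - 60} = \sqrt{227}$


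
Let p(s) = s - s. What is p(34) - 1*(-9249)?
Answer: 9249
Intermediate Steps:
p(s) = 0
p(34) - 1*(-9249) = 0 - 1*(-9249) = 0 + 9249 = 9249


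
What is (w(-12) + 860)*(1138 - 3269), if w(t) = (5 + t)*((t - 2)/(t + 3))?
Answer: -16285102/9 ≈ -1.8095e+6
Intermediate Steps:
w(t) = (-2 + t)*(5 + t)/(3 + t) (w(t) = (5 + t)*((-2 + t)/(3 + t)) = (-2 + t)*(5 + t)/(3 + t))
(w(-12) + 860)*(1138 - 3269) = ((-10 + (-12)² + 3*(-12))/(3 - 12) + 860)*(1138 - 3269) = ((-10 + 144 - 36)/(-9) + 860)*(-2131) = (-⅑*98 + 860)*(-2131) = (-98/9 + 860)*(-2131) = (7642/9)*(-2131) = -16285102/9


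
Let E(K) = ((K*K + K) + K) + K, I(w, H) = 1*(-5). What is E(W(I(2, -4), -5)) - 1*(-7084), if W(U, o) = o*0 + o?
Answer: 7094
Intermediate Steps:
I(w, H) = -5
W(U, o) = o (W(U, o) = 0 + o = o)
E(K) = K² + 3*K (E(K) = ((K² + K) + K) + K = ((K + K²) + K) + K = (K² + 2*K) + K = K² + 3*K)
E(W(I(2, -4), -5)) - 1*(-7084) = -5*(3 - 5) - 1*(-7084) = -5*(-2) + 7084 = 10 + 7084 = 7094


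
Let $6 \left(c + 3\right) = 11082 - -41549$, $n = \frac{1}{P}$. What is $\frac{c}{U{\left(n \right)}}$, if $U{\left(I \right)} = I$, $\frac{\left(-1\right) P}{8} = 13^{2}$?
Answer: $- \frac{35566388}{3} \approx -1.1855 \cdot 10^{7}$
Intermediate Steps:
$P = -1352$ ($P = - 8 \cdot 13^{2} = \left(-8\right) 169 = -1352$)
$n = - \frac{1}{1352}$ ($n = \frac{1}{-1352} = - \frac{1}{1352} \approx -0.00073965$)
$c = \frac{52613}{6}$ ($c = -3 + \frac{11082 - -41549}{6} = -3 + \frac{11082 + 41549}{6} = -3 + \frac{1}{6} \cdot 52631 = -3 + \frac{52631}{6} = \frac{52613}{6} \approx 8768.8$)
$\frac{c}{U{\left(n \right)}} = \frac{52613}{6 \left(- \frac{1}{1352}\right)} = \frac{52613}{6} \left(-1352\right) = - \frac{35566388}{3}$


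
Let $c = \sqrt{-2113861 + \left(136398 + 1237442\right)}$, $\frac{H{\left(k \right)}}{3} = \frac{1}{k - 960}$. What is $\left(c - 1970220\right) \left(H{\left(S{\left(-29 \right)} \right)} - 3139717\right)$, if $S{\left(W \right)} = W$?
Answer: $\frac{6117887968145520}{989} - \frac{3105180116 i \sqrt{740021}}{989} \approx 6.1859 \cdot 10^{12} - 2.7009 \cdot 10^{9} i$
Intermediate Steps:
$H{\left(k \right)} = \frac{3}{-960 + k}$ ($H{\left(k \right)} = \frac{3}{k - 960} = \frac{3}{-960 + k}$)
$c = i \sqrt{740021}$ ($c = \sqrt{-2113861 + 1373840} = \sqrt{-740021} = i \sqrt{740021} \approx 860.25 i$)
$\left(c - 1970220\right) \left(H{\left(S{\left(-29 \right)} \right)} - 3139717\right) = \left(i \sqrt{740021} - 1970220\right) \left(\frac{3}{-960 - 29} - 3139717\right) = \left(-1970220 + i \sqrt{740021}\right) \left(\frac{3}{-989} - 3139717\right) = \left(-1970220 + i \sqrt{740021}\right) \left(3 \left(- \frac{1}{989}\right) - 3139717\right) = \left(-1970220 + i \sqrt{740021}\right) \left(- \frac{3}{989} - 3139717\right) = \left(-1970220 + i \sqrt{740021}\right) \left(- \frac{3105180116}{989}\right) = \frac{6117887968145520}{989} - \frac{3105180116 i \sqrt{740021}}{989}$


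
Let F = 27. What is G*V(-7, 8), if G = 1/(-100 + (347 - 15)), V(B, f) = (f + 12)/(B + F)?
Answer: 1/232 ≈ 0.0043103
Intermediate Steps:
V(B, f) = (12 + f)/(27 + B) (V(B, f) = (f + 12)/(B + 27) = (12 + f)/(27 + B))
G = 1/232 (G = 1/(-100 + 332) = 1/232 ≈ 0.0043103)
G*V(-7, 8) = ((12 + 8)/(27 - 7))/232 = (20/20)/232 = ((1/20)*20)/232 = (1/232)*1 = 1/232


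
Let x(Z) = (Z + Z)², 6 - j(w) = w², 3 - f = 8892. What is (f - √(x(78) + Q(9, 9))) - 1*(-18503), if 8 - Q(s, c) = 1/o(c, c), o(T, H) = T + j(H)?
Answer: 9614 - √106042530/66 ≈ 9458.0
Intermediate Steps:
f = -8889 (f = 3 - 1*8892 = 3 - 8892 = -8889)
j(w) = 6 - w²
x(Z) = 4*Z² (x(Z) = (2*Z)² = 4*Z²)
o(T, H) = 6 + T - H² (o(T, H) = T + (6 - H²) = 6 + T - H²)
Q(s, c) = 8 - 1/(6 + c - c²)
(f - √(x(78) + Q(9, 9))) - 1*(-18503) = (-8889 - √(4*78² + (8 - 1/(6 + 9 - 1*9²)))) - 1*(-18503) = (-8889 - √(4*6084 + (8 - 1/(6 + 9 - 1*81)))) + 18503 = (-8889 - √(24336 + (8 - 1/(6 + 9 - 81)))) + 18503 = (-8889 - √(24336 + (8 - 1/(-66)))) + 18503 = (-8889 - √(24336 + (8 - 1*(-1/66)))) + 18503 = (-8889 - √(24336 + (8 + 1/66))) + 18503 = (-8889 - √(24336 + 529/66)) + 18503 = (-8889 - √(1606705/66)) + 18503 = (-8889 - √106042530/66) + 18503 = 9614 - √106042530/66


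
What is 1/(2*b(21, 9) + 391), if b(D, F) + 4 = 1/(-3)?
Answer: 3/1147 ≈ 0.0026155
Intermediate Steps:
b(D, F) = -13/3 (b(D, F) = -4 + 1/(-3) = -4 + 1*(-⅓) = -4 - ⅓ = -13/3)
1/(2*b(21, 9) + 391) = 1/(2*(-13/3) + 391) = 1/(-26/3 + 391) = 1/(1147/3) = 3/1147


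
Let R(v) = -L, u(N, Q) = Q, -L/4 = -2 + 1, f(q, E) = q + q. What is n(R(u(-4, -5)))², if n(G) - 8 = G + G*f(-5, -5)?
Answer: 1936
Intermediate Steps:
f(q, E) = 2*q
L = 4 (L = -4*(-2 + 1) = -4*(-1) = 4)
R(v) = -4 (R(v) = -1*4 = -4)
n(G) = 8 - 9*G (n(G) = 8 + (G + G*(2*(-5))) = 8 + (G + G*(-10)) = 8 + (G - 10*G) = 8 - 9*G)
n(R(u(-4, -5)))² = (8 - 9*(-4))² = (8 + 36)² = 44² = 1936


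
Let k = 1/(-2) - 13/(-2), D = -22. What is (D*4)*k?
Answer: -528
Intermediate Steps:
k = 6 (k = 1*(-½) - 13*(-½) = -½ + 13/2 = 6)
(D*4)*k = -22*4*6 = -88*6 = -528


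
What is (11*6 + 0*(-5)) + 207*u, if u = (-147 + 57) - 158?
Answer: -51270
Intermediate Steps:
u = -248 (u = -90 - 158 = -248)
(11*6 + 0*(-5)) + 207*u = (11*6 + 0*(-5)) + 207*(-248) = (66 + 0) - 51336 = 66 - 51336 = -51270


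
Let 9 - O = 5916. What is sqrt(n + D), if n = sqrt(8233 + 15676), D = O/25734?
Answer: sqrt(-16890082 + 73582084*sqrt(23909))/8578 ≈ 12.426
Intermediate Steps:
O = -5907 (O = 9 - 1*5916 = 9 - 5916 = -5907)
D = -1969/8578 (D = -5907/25734 = -5907*1/25734 = -1969/8578 ≈ -0.22954)
n = sqrt(23909) ≈ 154.63
sqrt(n + D) = sqrt(sqrt(23909) - 1969/8578) = sqrt(-1969/8578 + sqrt(23909))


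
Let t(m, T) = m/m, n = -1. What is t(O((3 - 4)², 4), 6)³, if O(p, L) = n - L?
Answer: 1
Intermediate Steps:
O(p, L) = -1 - L
t(m, T) = 1
t(O((3 - 4)², 4), 6)³ = 1³ = 1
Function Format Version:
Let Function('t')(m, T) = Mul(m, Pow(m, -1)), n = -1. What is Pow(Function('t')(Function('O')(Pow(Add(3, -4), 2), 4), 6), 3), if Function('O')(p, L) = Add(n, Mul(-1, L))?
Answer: 1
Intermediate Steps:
Function('O')(p, L) = Add(-1, Mul(-1, L))
Function('t')(m, T) = 1
Pow(Function('t')(Function('O')(Pow(Add(3, -4), 2), 4), 6), 3) = Pow(1, 3) = 1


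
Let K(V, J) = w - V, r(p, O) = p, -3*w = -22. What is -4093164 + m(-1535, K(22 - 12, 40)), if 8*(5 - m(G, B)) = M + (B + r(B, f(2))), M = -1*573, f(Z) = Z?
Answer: -98234081/24 ≈ -4.0931e+6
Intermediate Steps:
w = 22/3 (w = -⅓*(-22) = 22/3 ≈ 7.3333)
M = -573
K(V, J) = 22/3 - V
m(G, B) = 613/8 - B/4 (m(G, B) = 5 - (-573 + (B + B))/8 = 5 - (-573 + 2*B)/8 = 5 + (573/8 - B/4) = 613/8 - B/4)
-4093164 + m(-1535, K(22 - 12, 40)) = -4093164 + (613/8 - (22/3 - (22 - 12))/4) = -4093164 + (613/8 - (22/3 - 1*10)/4) = -4093164 + (613/8 - (22/3 - 10)/4) = -4093164 + (613/8 - ¼*(-8/3)) = -4093164 + (613/8 + ⅔) = -4093164 + 1855/24 = -98234081/24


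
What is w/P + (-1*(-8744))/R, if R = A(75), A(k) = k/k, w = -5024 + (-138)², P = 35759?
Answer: 312690716/35759 ≈ 8744.4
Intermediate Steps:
w = 14020 (w = -5024 + 19044 = 14020)
A(k) = 1
R = 1
w/P + (-1*(-8744))/R = 14020/35759 - 1*(-8744)/1 = 14020*(1/35759) + 8744*1 = 14020/35759 + 8744 = 312690716/35759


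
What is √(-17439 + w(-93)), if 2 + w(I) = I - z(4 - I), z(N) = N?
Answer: 3*I*√1959 ≈ 132.78*I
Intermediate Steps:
w(I) = -6 + 2*I (w(I) = -2 + (I - (4 - I)) = -2 + (I + (-4 + I)) = -2 + (-4 + 2*I) = -6 + 2*I)
√(-17439 + w(-93)) = √(-17439 + (-6 + 2*(-93))) = √(-17439 + (-6 - 186)) = √(-17439 - 192) = √(-17631) = 3*I*√1959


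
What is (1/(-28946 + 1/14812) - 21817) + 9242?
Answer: -5391508013637/428748151 ≈ -12575.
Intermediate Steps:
(1/(-28946 + 1/14812) - 21817) + 9242 = (1/(-428748151/14812) - 21817) + 9242 = (-14812/428748151 - 21817) + 9242 = -9353998425179/428748151 + 9242 = -5391508013637/428748151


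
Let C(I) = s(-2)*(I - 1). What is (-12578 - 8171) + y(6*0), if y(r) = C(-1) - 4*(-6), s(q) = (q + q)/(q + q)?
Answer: -20727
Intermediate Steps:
s(q) = 1 (s(q) = (2*q)/((2*q)) = (2*q)*(1/(2*q)) = 1)
C(I) = -1 + I (C(I) = 1*(I - 1) = 1*(-1 + I) = -1 + I)
y(r) = 22 (y(r) = (-1 - 1) - 4*(-6) = -2 + 24 = 22)
(-12578 - 8171) + y(6*0) = (-12578 - 8171) + 22 = -20749 + 22 = -20727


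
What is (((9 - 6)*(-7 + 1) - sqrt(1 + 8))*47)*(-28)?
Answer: 27636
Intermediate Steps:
(((9 - 6)*(-7 + 1) - sqrt(1 + 8))*47)*(-28) = ((3*(-6) - sqrt(9))*47)*(-28) = ((-18 - 1*3)*47)*(-28) = ((-18 - 3)*47)*(-28) = -21*47*(-28) = -987*(-28) = 27636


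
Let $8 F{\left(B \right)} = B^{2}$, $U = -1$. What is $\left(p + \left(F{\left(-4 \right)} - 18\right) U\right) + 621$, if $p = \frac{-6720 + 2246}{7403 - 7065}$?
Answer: $\frac{105416}{169} \approx 623.76$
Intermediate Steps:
$p = - \frac{2237}{169}$ ($p = - \frac{4474}{338} = \left(-4474\right) \frac{1}{338} = - \frac{2237}{169} \approx -13.237$)
$F{\left(B \right)} = \frac{B^{2}}{8}$
$\left(p + \left(F{\left(-4 \right)} - 18\right) U\right) + 621 = \left(- \frac{2237}{169} + \left(\frac{\left(-4\right)^{2}}{8} - 18\right) \left(-1\right)\right) + 621 = \left(- \frac{2237}{169} + \left(\frac{1}{8} \cdot 16 - 18\right) \left(-1\right)\right) + 621 = \left(- \frac{2237}{169} + \left(2 - 18\right) \left(-1\right)\right) + 621 = \left(- \frac{2237}{169} - -16\right) + 621 = \left(- \frac{2237}{169} + 16\right) + 621 = \frac{467}{169} + 621 = \frac{105416}{169}$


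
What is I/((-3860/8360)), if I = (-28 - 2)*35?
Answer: 438900/193 ≈ 2274.1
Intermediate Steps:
I = -1050 (I = -30*35 = -1050)
I/((-3860/8360)) = -1050/((-3860/8360)) = -1050/((-3860*1/8360)) = -1050/(-193/418) = -1050*(-418/193) = 438900/193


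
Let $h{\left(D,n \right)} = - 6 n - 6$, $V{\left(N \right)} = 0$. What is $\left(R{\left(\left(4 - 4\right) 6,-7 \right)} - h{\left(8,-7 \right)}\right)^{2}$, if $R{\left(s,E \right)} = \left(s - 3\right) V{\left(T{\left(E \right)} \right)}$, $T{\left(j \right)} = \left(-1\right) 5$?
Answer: $1296$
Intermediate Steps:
$T{\left(j \right)} = -5$
$R{\left(s,E \right)} = 0$ ($R{\left(s,E \right)} = \left(s - 3\right) 0 = \left(-3 + s\right) 0 = 0$)
$h{\left(D,n \right)} = -6 - 6 n$
$\left(R{\left(\left(4 - 4\right) 6,-7 \right)} - h{\left(8,-7 \right)}\right)^{2} = \left(0 - \left(-6 - -42\right)\right)^{2} = \left(0 - \left(-6 + 42\right)\right)^{2} = \left(0 - 36\right)^{2} = \left(-36\right)^{2} = 1296$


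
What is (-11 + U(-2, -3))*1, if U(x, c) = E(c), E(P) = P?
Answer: -14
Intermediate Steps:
U(x, c) = c
(-11 + U(-2, -3))*1 = (-11 - 3)*1 = -14*1 = -14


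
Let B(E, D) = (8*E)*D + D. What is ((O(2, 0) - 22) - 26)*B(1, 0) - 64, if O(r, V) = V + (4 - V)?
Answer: -64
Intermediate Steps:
O(r, V) = 4
B(E, D) = D + 8*D*E (B(E, D) = 8*D*E + D = D + 8*D*E)
((O(2, 0) - 22) - 26)*B(1, 0) - 64 = ((4 - 22) - 26)*(0*(1 + 8*1)) - 64 = (-18 - 26)*(0*(1 + 8)) - 64 = -0*9 - 64 = -44*0 - 64 = 0 - 64 = -64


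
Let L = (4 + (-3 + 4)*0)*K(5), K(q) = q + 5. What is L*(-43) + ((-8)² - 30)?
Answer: -1686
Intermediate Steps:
K(q) = 5 + q
L = 40 (L = (4 + (-3 + 4)*0)*(5 + 5) = (4 + 1*0)*10 = (4 + 0)*10 = 4*10 = 40)
L*(-43) + ((-8)² - 30) = 40*(-43) + ((-8)² - 30) = -1720 + (64 - 30) = -1720 + 34 = -1686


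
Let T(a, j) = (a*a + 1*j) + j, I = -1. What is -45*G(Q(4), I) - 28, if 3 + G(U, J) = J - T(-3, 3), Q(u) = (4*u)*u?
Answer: 827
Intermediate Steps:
Q(u) = 4*u²
T(a, j) = a² + 2*j (T(a, j) = (a² + j) + j = (j + a²) + j = a² + 2*j)
G(U, J) = -18 + J (G(U, J) = -3 + (J - ((-3)² + 2*3)) = -3 + (J - (9 + 6)) = -3 + (J - 1*15) = -3 + (J - 15) = -3 + (-15 + J) = -18 + J)
-45*G(Q(4), I) - 28 = -45*(-18 - 1) - 28 = -45*(-19) - 28 = 855 - 28 = 827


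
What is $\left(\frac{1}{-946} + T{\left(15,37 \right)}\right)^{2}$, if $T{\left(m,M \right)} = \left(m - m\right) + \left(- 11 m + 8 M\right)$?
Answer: $\frac{15357405625}{894916} \approx 17161.0$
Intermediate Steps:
$T{\left(m,M \right)} = - 11 m + 8 M$ ($T{\left(m,M \right)} = 0 + \left(- 11 m + 8 M\right) = - 11 m + 8 M$)
$\left(\frac{1}{-946} + T{\left(15,37 \right)}\right)^{2} = \left(\frac{1}{-946} + \left(\left(-11\right) 15 + 8 \cdot 37\right)\right)^{2} = \left(- \frac{1}{946} + \left(-165 + 296\right)\right)^{2} = \left(- \frac{1}{946} + 131\right)^{2} = \left(\frac{123925}{946}\right)^{2} = \frac{15357405625}{894916}$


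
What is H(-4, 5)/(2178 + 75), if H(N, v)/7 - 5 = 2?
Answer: 49/2253 ≈ 0.021749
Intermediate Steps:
H(N, v) = 49 (H(N, v) = 35 + 7*2 = 35 + 14 = 49)
H(-4, 5)/(2178 + 75) = 49/(2178 + 75) = 49/2253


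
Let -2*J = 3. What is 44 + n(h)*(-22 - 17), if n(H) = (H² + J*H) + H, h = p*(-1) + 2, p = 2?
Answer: 44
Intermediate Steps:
J = -3/2 (J = -½*3 = -3/2 ≈ -1.5000)
h = 0 (h = 2*(-1) + 2 = -2 + 2 = 0)
n(H) = H² - H/2 (n(H) = (H² - 3*H/2) + H = H² - H/2)
44 + n(h)*(-22 - 17) = 44 + (0*(-½ + 0))*(-22 - 17) = 44 + (0*(-½))*(-39) = 44 + 0*(-39) = 44 + 0 = 44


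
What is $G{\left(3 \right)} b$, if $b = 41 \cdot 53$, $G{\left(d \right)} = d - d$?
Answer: $0$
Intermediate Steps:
$G{\left(d \right)} = 0$
$b = 2173$
$G{\left(3 \right)} b = 0 \cdot 2173 = 0$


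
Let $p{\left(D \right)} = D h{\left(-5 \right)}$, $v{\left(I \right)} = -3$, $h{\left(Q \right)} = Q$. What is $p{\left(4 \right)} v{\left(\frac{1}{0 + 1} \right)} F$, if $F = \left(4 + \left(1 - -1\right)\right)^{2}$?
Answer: $2160$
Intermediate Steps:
$p{\left(D \right)} = - 5 D$ ($p{\left(D \right)} = D \left(-5\right) = - 5 D$)
$F = 36$ ($F = \left(4 + \left(1 + 1\right)\right)^{2} = \left(4 + 2\right)^{2} = 6^{2} = 36$)
$p{\left(4 \right)} v{\left(\frac{1}{0 + 1} \right)} F = \left(-5\right) 4 \left(-3\right) 36 = \left(-20\right) \left(-3\right) 36 = 60 \cdot 36 = 2160$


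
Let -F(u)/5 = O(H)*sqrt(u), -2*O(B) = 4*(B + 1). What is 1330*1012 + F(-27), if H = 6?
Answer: 1345960 + 210*I*sqrt(3) ≈ 1.346e+6 + 363.73*I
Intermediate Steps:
O(B) = -2 - 2*B (O(B) = -2*(B + 1) = -2*(1 + B) = -(4 + 4*B)/2 = -2 - 2*B)
F(u) = 70*sqrt(u) (F(u) = -5*(-2 - 2*6)*sqrt(u) = -5*(-2 - 12)*sqrt(u) = -(-70)*sqrt(u) = 70*sqrt(u))
1330*1012 + F(-27) = 1330*1012 + 70*sqrt(-27) = 1345960 + 70*(3*I*sqrt(3)) = 1345960 + 210*I*sqrt(3)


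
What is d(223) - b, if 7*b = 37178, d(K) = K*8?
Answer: -24690/7 ≈ -3527.1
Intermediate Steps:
d(K) = 8*K
b = 37178/7 (b = (⅐)*37178 = 37178/7 ≈ 5311.1)
d(223) - b = 8*223 - 1*37178/7 = 1784 - 37178/7 = -24690/7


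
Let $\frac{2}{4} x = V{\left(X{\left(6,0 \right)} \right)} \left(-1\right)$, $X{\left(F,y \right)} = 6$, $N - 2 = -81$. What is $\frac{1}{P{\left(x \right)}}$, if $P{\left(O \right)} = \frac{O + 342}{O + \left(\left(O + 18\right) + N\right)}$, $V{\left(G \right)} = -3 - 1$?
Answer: $- \frac{9}{70} \approx -0.12857$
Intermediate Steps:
$N = -79$ ($N = 2 - 81 = -79$)
$V{\left(G \right)} = -4$ ($V{\left(G \right)} = -3 - 1 = -4$)
$x = 8$ ($x = 2 \left(\left(-4\right) \left(-1\right)\right) = 2 \cdot 4 = 8$)
$P{\left(O \right)} = \frac{342 + O}{-61 + 2 O}$ ($P{\left(O \right)} = \frac{O + 342}{O + \left(\left(O + 18\right) - 79\right)} = \frac{342 + O}{O + \left(\left(18 + O\right) - 79\right)} = \frac{342 + O}{O + \left(-61 + O\right)} = \frac{342 + O}{-61 + 2 O}$)
$\frac{1}{P{\left(x \right)}} = \frac{1}{\frac{1}{-61 + 2 \cdot 8} \left(342 + 8\right)} = \frac{1}{\frac{1}{-61 + 16} \cdot 350} = \frac{1}{\frac{1}{-45} \cdot 350} = \frac{1}{\left(- \frac{1}{45}\right) 350} = \frac{1}{- \frac{70}{9}} = - \frac{9}{70}$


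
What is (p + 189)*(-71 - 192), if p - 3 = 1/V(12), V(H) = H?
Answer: -606215/12 ≈ -50518.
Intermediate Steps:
p = 37/12 (p = 3 + 1/12 = 37/12 ≈ 3.0833)
(p + 189)*(-71 - 192) = (37/12 + 189)*(-71 - 192) = (2305/12)*(-263) = -606215/12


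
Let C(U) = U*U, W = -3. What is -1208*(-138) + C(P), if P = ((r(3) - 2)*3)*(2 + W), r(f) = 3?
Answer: 166713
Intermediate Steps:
P = -3 (P = ((3 - 2)*3)*(2 - 3) = (1*3)*(-1) = 3*(-1) = -3)
C(U) = U²
-1208*(-138) + C(P) = -1208*(-138) + (-3)² = 166704 + 9 = 166713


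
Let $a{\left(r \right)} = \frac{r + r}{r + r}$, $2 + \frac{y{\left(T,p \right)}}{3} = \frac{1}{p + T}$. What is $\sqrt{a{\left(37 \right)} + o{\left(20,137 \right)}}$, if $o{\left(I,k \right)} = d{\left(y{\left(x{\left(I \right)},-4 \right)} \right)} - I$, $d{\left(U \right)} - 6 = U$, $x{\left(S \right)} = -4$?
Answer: $\frac{i \sqrt{310}}{4} \approx 4.4017 i$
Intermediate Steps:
$y{\left(T,p \right)} = -6 + \frac{3}{T + p}$ ($y{\left(T,p \right)} = -6 + \frac{3}{p + T} = -6 + \frac{3}{T + p}$)
$d{\left(U \right)} = 6 + U$
$a{\left(r \right)} = 1$ ($a{\left(r \right)} = \frac{2 r}{2 r} = 2 r \frac{1}{2 r} = 1$)
$o{\left(I,k \right)} = - \frac{3}{8} - I$ ($o{\left(I,k \right)} = \left(6 + \frac{3 \left(1 - -8 - -8\right)}{-4 - 4}\right) - I = \left(6 + \frac{3 \left(1 + 8 + 8\right)}{-8}\right) - I = \left(6 + 3 \left(- \frac{1}{8}\right) 17\right) - I = \left(6 - \frac{51}{8}\right) - I = - \frac{3}{8} - I$)
$\sqrt{a{\left(37 \right)} + o{\left(20,137 \right)}} = \sqrt{1 - \frac{163}{8}} = \sqrt{- \frac{155}{8}} = \frac{i \sqrt{310}}{4}$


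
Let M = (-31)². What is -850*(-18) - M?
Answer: 14339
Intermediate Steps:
M = 961
-850*(-18) - M = -850*(-18) - 1*961 = 15300 - 961 = 14339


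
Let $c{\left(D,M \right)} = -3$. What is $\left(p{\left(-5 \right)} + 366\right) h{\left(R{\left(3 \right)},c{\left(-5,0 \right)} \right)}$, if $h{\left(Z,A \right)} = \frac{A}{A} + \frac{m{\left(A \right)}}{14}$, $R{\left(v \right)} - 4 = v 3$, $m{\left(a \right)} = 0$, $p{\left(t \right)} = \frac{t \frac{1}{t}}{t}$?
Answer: $\frac{1829}{5} \approx 365.8$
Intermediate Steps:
$p{\left(t \right)} = \frac{1}{t}$ ($p{\left(t \right)} = 1 \frac{1}{t} = \frac{1}{t}$)
$R{\left(v \right)} = 4 + 3 v$ ($R{\left(v \right)} = 4 + v 3 = 4 + 3 v$)
$h{\left(Z,A \right)} = 1$ ($h{\left(Z,A \right)} = \frac{A}{A} + \frac{0}{14} = 1 + 0 \cdot \frac{1}{14} = 1 + 0 = 1$)
$\left(p{\left(-5 \right)} + 366\right) h{\left(R{\left(3 \right)},c{\left(-5,0 \right)} \right)} = \left(\frac{1}{-5} + 366\right) 1 = \left(- \frac{1}{5} + 366\right) 1 = \frac{1829}{5} \cdot 1 = \frac{1829}{5}$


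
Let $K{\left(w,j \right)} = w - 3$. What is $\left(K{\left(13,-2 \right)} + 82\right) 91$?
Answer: $8372$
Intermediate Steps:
$K{\left(w,j \right)} = -3 + w$ ($K{\left(w,j \right)} = w - 3 = -3 + w$)
$\left(K{\left(13,-2 \right)} + 82\right) 91 = \left(\left(-3 + 13\right) + 82\right) 91 = \left(10 + 82\right) 91 = 92 \cdot 91 = 8372$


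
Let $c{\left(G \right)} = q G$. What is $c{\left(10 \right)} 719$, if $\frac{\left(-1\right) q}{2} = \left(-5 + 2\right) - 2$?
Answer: $71900$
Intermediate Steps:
$q = 10$ ($q = - 2 \left(\left(-5 + 2\right) - 2\right) = - 2 \left(-3 - 2\right) = \left(-2\right) \left(-5\right) = 10$)
$c{\left(G \right)} = 10 G$
$c{\left(10 \right)} 719 = 10 \cdot 10 \cdot 719 = 100 \cdot 719 = 71900$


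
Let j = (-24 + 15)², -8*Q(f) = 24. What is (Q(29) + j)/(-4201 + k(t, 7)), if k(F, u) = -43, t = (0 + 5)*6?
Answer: -39/2122 ≈ -0.018379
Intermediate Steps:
Q(f) = -3 (Q(f) = -⅛*24 = -3)
t = 30 (t = 5*6 = 30)
j = 81 (j = (-9)² = 81)
(Q(29) + j)/(-4201 + k(t, 7)) = (-3 + 81)/(-4201 - 43) = 78/(-4244) = 78*(-1/4244) = -39/2122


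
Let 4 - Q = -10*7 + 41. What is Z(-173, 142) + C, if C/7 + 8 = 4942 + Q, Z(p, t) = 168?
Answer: 34937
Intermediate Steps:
Q = 33 (Q = 4 - (-10*7 + 41) = 4 - (-70 + 41) = 4 - 1*(-29) = 4 + 29 = 33)
C = 34769 (C = -56 + 7*(4942 + 33) = -56 + 7*4975 = -56 + 34825 = 34769)
Z(-173, 142) + C = 168 + 34769 = 34937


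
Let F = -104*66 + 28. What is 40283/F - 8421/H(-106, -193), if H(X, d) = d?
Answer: 49791337/1319348 ≈ 37.739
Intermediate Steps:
F = -6836 (F = -6864 + 28 = -6836)
40283/F - 8421/H(-106, -193) = 40283/(-6836) - 8421/(-193) = 40283*(-1/6836) - 8421*(-1/193) = -40283/6836 + 8421/193 = 49791337/1319348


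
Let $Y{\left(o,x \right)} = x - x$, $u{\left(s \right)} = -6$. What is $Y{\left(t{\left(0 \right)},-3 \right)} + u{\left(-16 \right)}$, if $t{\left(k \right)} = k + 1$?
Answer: $-6$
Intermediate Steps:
$t{\left(k \right)} = 1 + k$
$Y{\left(o,x \right)} = 0$
$Y{\left(t{\left(0 \right)},-3 \right)} + u{\left(-16 \right)} = 0 - 6 = -6$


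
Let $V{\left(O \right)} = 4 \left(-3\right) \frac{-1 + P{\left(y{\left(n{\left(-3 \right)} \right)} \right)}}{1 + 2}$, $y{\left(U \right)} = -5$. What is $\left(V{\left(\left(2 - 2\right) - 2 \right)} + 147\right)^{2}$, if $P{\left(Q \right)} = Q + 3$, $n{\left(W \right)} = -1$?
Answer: $25281$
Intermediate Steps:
$P{\left(Q \right)} = 3 + Q$
$V{\left(O \right)} = 12$ ($V{\left(O \right)} = 4 \left(-3\right) \frac{-1 + \left(3 - 5\right)}{1 + 2} = - 12 \frac{-1 - 2}{3} = - 12 \left(\left(-3\right) \frac{1}{3}\right) = \left(-12\right) \left(-1\right) = 12$)
$\left(V{\left(\left(2 - 2\right) - 2 \right)} + 147\right)^{2} = \left(12 + 147\right)^{2} = 159^{2} = 25281$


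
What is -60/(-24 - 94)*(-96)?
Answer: -2880/59 ≈ -48.814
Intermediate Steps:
-60/(-24 - 94)*(-96) = -60/(-118)*(-96) = -60*(-1/118)*(-96) = (30/59)*(-96) = -2880/59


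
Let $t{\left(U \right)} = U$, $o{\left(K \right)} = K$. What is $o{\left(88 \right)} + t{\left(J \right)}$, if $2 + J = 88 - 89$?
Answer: $85$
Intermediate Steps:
$J = -3$ ($J = -2 + \left(88 - 89\right) = -2 - 1 = -3$)
$o{\left(88 \right)} + t{\left(J \right)} = 88 - 3 = 85$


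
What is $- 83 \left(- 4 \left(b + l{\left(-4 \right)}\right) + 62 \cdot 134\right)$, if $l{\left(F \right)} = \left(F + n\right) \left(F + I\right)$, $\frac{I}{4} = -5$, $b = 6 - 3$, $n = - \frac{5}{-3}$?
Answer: $-669976$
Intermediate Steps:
$n = \frac{5}{3}$ ($n = \left(-5\right) \left(- \frac{1}{3}\right) = \frac{5}{3} \approx 1.6667$)
$b = 3$
$I = -20$ ($I = 4 \left(-5\right) = -20$)
$l{\left(F \right)} = \left(-20 + F\right) \left(\frac{5}{3} + F\right)$ ($l{\left(F \right)} = \left(F + \frac{5}{3}\right) \left(F - 20\right) = \left(\frac{5}{3} + F\right) \left(-20 + F\right) = \left(-20 + F\right) \left(\frac{5}{3} + F\right)$)
$- 83 \left(- 4 \left(b + l{\left(-4 \right)}\right) + 62 \cdot 134\right) = - 83 \left(- 4 \left(3 - \left(-40 - 16\right)\right) + 62 \cdot 134\right) = - 83 \left(- 4 \left(3 + \left(- \frac{100}{3} + 16 + \frac{220}{3}\right)\right) + 8308\right) = - 83 \left(- 4 \left(3 + 56\right) + 8308\right) = - 83 \left(\left(-4\right) 59 + 8308\right) = - 83 \left(-236 + 8308\right) = \left(-83\right) 8072 = -669976$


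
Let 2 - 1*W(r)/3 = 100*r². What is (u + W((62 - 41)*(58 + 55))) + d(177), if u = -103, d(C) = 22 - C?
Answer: -1689338952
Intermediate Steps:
W(r) = 6 - 300*r²
(u + W((62 - 41)*(58 + 55))) + d(177) = (-103 + (6 - 300*(58 + 55)²*(62 - 41)²)) + (22 - 1*177) = (-103 + (6 - 300*(21*113)²)) + (22 - 177) = (-103 + (6 - 300*2373²)) - 155 = (-103 + (6 - 300*5631129)) - 155 = (-103 + (6 - 1689338700)) - 155 = (-103 - 1689338694) - 155 = -1689338797 - 155 = -1689338952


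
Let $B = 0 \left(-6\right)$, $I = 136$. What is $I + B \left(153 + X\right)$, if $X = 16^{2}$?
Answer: $136$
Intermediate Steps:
$X = 256$
$B = 0$
$I + B \left(153 + X\right) = 136 + 0 \left(153 + 256\right) = 136 + 0 \cdot 409 = 136 + 0 = 136$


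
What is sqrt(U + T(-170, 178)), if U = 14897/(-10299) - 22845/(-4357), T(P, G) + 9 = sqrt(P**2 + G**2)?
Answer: sqrt(-10476899747425923 + 4027126128688098*sqrt(15146))/44872743 ≈ 15.522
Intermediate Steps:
T(P, G) = -9 + sqrt(G**2 + P**2) (T(P, G) = -9 + sqrt(P**2 + G**2) = -9 + sqrt(G**2 + P**2))
U = 170374426/44872743 (U = 14897*(-1/10299) - 22845*(-1/4357) = -14897/10299 + 22845/4357 = 170374426/44872743 ≈ 3.7968)
sqrt(U + T(-170, 178)) = sqrt(170374426/44872743 + (-9 + sqrt(178**2 + (-170)**2))) = sqrt(170374426/44872743 + (-9 + sqrt(31684 + 28900))) = sqrt(170374426/44872743 + (-9 + sqrt(60584))) = sqrt(170374426/44872743 + (-9 + 2*sqrt(15146))) = sqrt(-233480261/44872743 + 2*sqrt(15146))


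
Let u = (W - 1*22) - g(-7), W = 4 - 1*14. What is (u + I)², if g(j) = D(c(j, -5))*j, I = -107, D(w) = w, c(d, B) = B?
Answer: 30276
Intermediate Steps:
W = -10 (W = 4 - 14 = -10)
g(j) = -5*j
u = -67 (u = (-10 - 1*22) - (-5)*(-7) = (-10 - 22) - 1*35 = -32 - 35 = -67)
(u + I)² = (-67 - 107)² = (-174)² = 30276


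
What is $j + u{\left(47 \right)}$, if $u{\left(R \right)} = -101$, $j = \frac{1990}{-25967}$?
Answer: $- \frac{2624657}{25967} \approx -101.08$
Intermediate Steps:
$j = - \frac{1990}{25967}$ ($j = 1990 \left(- \frac{1}{25967}\right) = - \frac{1990}{25967} \approx -0.076636$)
$j + u{\left(47 \right)} = - \frac{1990}{25967} - 101 = - \frac{2624657}{25967}$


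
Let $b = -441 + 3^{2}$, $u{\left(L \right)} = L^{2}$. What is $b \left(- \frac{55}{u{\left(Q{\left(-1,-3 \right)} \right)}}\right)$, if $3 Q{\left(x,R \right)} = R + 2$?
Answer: $213840$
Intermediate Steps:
$Q{\left(x,R \right)} = \frac{2}{3} + \frac{R}{3}$ ($Q{\left(x,R \right)} = \frac{R + 2}{3} = \frac{2 + R}{3} = \frac{2}{3} + \frac{R}{3}$)
$b = -432$ ($b = -441 + 9 = -432$)
$b \left(- \frac{55}{u{\left(Q{\left(-1,-3 \right)} \right)}}\right) = - 432 \left(- \frac{55}{\left(\frac{2}{3} + \frac{1}{3} \left(-3\right)\right)^{2}}\right) = - 432 \left(- \frac{55}{\left(\frac{2}{3} - 1\right)^{2}}\right) = - 432 \left(- \frac{55}{\left(- \frac{1}{3}\right)^{2}}\right) = - 432 \left(- 55 \frac{1}{\frac{1}{9}}\right) = - 432 \left(\left(-55\right) 9\right) = \left(-432\right) \left(-495\right) = 213840$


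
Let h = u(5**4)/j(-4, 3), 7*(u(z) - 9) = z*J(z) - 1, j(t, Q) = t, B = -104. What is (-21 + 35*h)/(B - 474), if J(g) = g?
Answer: 1953519/2312 ≈ 844.95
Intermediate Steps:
u(z) = 62/7 + z**2/7 (u(z) = 9 + (z*z - 1)/7 = 9 + (z**2 - 1)/7 = 9 + (-1 + z**2)/7 = 9 + (-1/7 + z**2/7) = 62/7 + z**2/7)
h = -390687/28 (h = (62/7 + (5**4)**2/7)/(-4) = (62/7 + (1/7)*625**2)*(-1/4) = (62/7 + (1/7)*390625)*(-1/4) = (62/7 + 390625/7)*(-1/4) = (390687/7)*(-1/4) = -390687/28 ≈ -13953.)
(-21 + 35*h)/(B - 474) = (-21 + 35*(-390687/28))/(-104 - 474) = (-21 - 1953435/4)/(-578) = -1953519/4*(-1/578) = 1953519/2312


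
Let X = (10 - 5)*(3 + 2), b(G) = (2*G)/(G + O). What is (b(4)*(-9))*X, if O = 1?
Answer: -360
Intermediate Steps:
b(G) = 2*G/(1 + G) (b(G) = (2*G)/(G + 1) = (2*G)/(1 + G) = 2*G/(1 + G))
X = 25 (X = 5*5 = 25)
(b(4)*(-9))*X = ((2*4/(1 + 4))*(-9))*25 = ((2*4/5)*(-9))*25 = ((2*4*(⅕))*(-9))*25 = ((8/5)*(-9))*25 = -72/5*25 = -360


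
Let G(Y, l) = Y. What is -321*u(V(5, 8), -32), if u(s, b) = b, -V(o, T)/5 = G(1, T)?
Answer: 10272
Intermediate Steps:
V(o, T) = -5 (V(o, T) = -5*1 = -5)
-321*u(V(5, 8), -32) = -321*(-32) = 10272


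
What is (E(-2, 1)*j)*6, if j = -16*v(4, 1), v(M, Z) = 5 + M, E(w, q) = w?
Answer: 1728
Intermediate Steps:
j = -144 (j = -16*(5 + 4) = -16*9 = -144)
(E(-2, 1)*j)*6 = -2*(-144)*6 = 288*6 = 1728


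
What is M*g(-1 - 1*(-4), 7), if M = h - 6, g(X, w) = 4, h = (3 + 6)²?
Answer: 300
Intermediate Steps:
h = 81 (h = 9² = 81)
M = 75 (M = 81 - 6 = 75)
M*g(-1 - 1*(-4), 7) = 75*4 = 300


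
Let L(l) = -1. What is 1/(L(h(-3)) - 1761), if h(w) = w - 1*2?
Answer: -1/1762 ≈ -0.00056754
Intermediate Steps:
h(w) = -2 + w (h(w) = w - 2 = -2 + w)
1/(L(h(-3)) - 1761) = 1/(-1 - 1761) = 1/(-1762) = -1/1762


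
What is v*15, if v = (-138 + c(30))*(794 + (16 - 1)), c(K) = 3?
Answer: -1638225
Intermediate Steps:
v = -109215 (v = (-138 + 3)*(794 + (16 - 1)) = -135*(794 + 15) = -135*809 = -109215)
v*15 = -109215*15 = -1638225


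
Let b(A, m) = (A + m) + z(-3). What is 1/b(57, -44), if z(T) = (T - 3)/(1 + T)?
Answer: 1/16 ≈ 0.062500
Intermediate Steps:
z(T) = (-3 + T)/(1 + T)
b(A, m) = 3 + A + m (b(A, m) = (A + m) + (-3 - 3)/(1 - 3) = (A + m) - 6/(-2) = (A + m) - 1/2*(-6) = (A + m) + 3 = 3 + A + m)
1/b(57, -44) = 1/(3 + 57 - 44) = 1/16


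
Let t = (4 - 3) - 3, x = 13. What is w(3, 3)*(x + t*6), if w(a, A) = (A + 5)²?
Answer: 64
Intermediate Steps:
t = -2 (t = 1 - 3 = -2)
w(a, A) = (5 + A)²
w(3, 3)*(x + t*6) = (5 + 3)²*(13 - 2*6) = 8²*(13 - 12) = 64*1 = 64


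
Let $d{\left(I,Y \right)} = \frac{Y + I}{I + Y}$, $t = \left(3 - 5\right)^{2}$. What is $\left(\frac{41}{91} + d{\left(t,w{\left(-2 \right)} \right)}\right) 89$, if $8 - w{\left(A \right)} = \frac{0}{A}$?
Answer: $\frac{11748}{91} \approx 129.1$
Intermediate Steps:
$t = 4$ ($t = \left(-2\right)^{2} = 4$)
$w{\left(A \right)} = 8$ ($w{\left(A \right)} = 8 - \frac{0}{A} = 8 - 0 = 8 + 0 = 8$)
$d{\left(I,Y \right)} = 1$ ($d{\left(I,Y \right)} = \frac{I + Y}{I + Y} = 1$)
$\left(\frac{41}{91} + d{\left(t,w{\left(-2 \right)} \right)}\right) 89 = \left(\frac{41}{91} + 1\right) 89 = \frac{132}{91} \cdot 89 = \frac{11748}{91}$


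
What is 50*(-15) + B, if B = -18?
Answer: -768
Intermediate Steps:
50*(-15) + B = 50*(-15) - 18 = -750 - 18 = -768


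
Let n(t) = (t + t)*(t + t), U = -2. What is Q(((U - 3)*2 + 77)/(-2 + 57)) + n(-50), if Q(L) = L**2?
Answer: 30254489/3025 ≈ 10001.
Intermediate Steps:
n(t) = 4*t**2 (n(t) = (2*t)*(2*t) = 4*t**2)
Q(((U - 3)*2 + 77)/(-2 + 57)) + n(-50) = (((-2 - 3)*2 + 77)/(-2 + 57))**2 + 4*(-50)**2 = ((-5*2 + 77)/55)**2 + 4*2500 = ((-10 + 77)*(1/55))**2 + 10000 = (67*(1/55))**2 + 10000 = (67/55)**2 + 10000 = 4489/3025 + 10000 = 30254489/3025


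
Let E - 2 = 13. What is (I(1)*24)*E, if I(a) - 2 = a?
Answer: 1080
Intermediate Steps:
E = 15 (E = 2 + 13 = 15)
I(a) = 2 + a
(I(1)*24)*E = ((2 + 1)*24)*15 = (3*24)*15 = 72*15 = 1080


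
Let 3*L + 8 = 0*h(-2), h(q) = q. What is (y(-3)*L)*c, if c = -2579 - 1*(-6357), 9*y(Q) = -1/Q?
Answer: -30224/81 ≈ -373.14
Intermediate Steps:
y(Q) = -1/(9*Q) (y(Q) = (-1/Q)/9 = -1/(9*Q))
c = 3778 (c = -2579 + 6357 = 3778)
L = -8/3 (L = -8/3 + (0*(-2))/3 = -8/3 + (⅓)*0 = -8/3 + 0 = -8/3 ≈ -2.6667)
(y(-3)*L)*c = (-⅑/(-3)*(-8/3))*3778 = (-⅑*(-⅓)*(-8/3))*3778 = ((1/27)*(-8/3))*3778 = -8/81*3778 = -30224/81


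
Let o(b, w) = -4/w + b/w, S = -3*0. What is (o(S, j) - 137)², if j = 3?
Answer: 172225/9 ≈ 19136.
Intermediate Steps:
S = 0
(o(S, j) - 137)² = ((-4 + 0)/3 - 137)² = ((⅓)*(-4) - 137)² = (-4/3 - 137)² = (-415/3)² = 172225/9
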